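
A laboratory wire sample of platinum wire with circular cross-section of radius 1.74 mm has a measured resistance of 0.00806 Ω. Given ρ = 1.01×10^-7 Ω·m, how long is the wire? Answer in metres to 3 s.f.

0.759 m

A = πr² = π(1.7400e-03 m)² = 9.511e-06 m²
L = RA/ρ = (0.00806)(9.511e-06)/(1.01×10^-7) = 0.759 m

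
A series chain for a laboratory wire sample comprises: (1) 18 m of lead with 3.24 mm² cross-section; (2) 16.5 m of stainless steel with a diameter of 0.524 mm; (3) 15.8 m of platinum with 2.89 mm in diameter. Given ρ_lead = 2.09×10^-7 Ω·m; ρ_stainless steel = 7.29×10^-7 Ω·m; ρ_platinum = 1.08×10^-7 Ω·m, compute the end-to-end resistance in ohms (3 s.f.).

Seg 1: A = 3.24 mm² = 3.240e-06 m²
R_1 = (2.09×10^-7)(18)/(3.240e-06) = 1.161 Ω
Seg 2: A = π(d/2)² = π(2.6200e-04 m)² = 2.157e-07 m²
R_2 = (7.29×10^-7)(16.5)/(2.157e-07) = 55.78 Ω
Seg 3: A = π(d/2)² = π(1.4450e-03 m)² = 6.560e-06 m²
R_3 = (1.08×10^-7)(15.8)/(6.560e-06) = 0.2601 Ω
R_total = R_1 + R_2 + R_3 = 57.2 Ω

57.2 Ω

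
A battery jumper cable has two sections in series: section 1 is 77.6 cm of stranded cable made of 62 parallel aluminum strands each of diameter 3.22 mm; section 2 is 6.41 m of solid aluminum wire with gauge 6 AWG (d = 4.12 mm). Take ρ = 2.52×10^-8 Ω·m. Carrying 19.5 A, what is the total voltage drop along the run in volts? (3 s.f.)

0.237 V

Section 1: A_strand = π(1.6100e-03)² = 8.143e-06 m²; R₁ = ρL/(N·A_s) = (2.52×10^-8)(0.776)/(62×8.143e-06) = 3.873×10^-5 Ω
Section 2: A = π(4.12/2 mm)² = π(2.0600e-03 m)² = 1.333e-05 m²
R₂ = (2.52×10^-8)(6.41)/(1.333e-05) = 0.01212 Ω
R = R₁ + R₂ = 0.01216 Ω
V = IR = 19.5 × 0.01216 = 0.237 V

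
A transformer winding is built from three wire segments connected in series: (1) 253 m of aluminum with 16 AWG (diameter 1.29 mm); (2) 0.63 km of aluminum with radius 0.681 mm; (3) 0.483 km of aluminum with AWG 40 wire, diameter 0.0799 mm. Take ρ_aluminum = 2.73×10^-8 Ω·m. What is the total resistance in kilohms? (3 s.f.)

2.65 kΩ

Seg 1: A = π(1.29/2 mm)² = π(6.4500e-04 m)² = 1.307e-06 m²
R_1 = (2.73×10^-8)(253)/(1.307e-06) = 5.285 Ω
Seg 2: A = πr² = π(6.8100e-04 m)² = 1.457e-06 m²
R_2 = (2.73×10^-8)(630)/(1.457e-06) = 11.8 Ω
Seg 3: A = π(0.0799/2 mm)² = π(3.9950e-05 m)² = 5.014e-09 m²
R_3 = (2.73×10^-8)(483)/(5.014e-09) = 2630 Ω
R_total = R_1 + R_2 + R_3 = 2.65 kΩ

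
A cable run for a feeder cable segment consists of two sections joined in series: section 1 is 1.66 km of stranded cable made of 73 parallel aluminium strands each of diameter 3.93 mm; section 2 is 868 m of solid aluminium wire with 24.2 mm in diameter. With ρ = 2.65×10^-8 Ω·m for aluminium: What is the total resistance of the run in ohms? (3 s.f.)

Section 1: A_strand = π(1.9650e-03)² = 1.213e-05 m²; R₁ = ρL/(N·A_s) = (2.65×10^-8)(1660)/(73×1.213e-05) = 0.04968 Ω
Section 2: A = π(d/2)² = π(1.2100e-02 m)² = 4.600e-04 m²
R₂ = (2.65×10^-8)(868)/(4.600e-04) = 0.05001 Ω
R = R₁ + R₂ = 0.0997 Ω

0.0997 Ω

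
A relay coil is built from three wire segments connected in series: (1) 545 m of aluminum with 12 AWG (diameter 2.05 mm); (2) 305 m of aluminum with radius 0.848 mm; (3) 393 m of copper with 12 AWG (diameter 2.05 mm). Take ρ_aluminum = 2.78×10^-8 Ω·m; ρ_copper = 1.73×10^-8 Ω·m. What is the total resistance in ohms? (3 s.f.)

10.4 Ω

Seg 1: A = π(2.05/2 mm)² = π(1.0250e-03 m)² = 3.301e-06 m²
R_1 = (2.78×10^-8)(545)/(3.301e-06) = 4.59 Ω
Seg 2: A = πr² = π(8.4800e-04 m)² = 2.259e-06 m²
R_2 = (2.78×10^-8)(305)/(2.259e-06) = 3.753 Ω
Seg 3: A = π(2.05/2 mm)² = π(1.0250e-03 m)² = 3.301e-06 m²
R_3 = (1.73×10^-8)(393)/(3.301e-06) = 2.06 Ω
R_total = R_1 + R_2 + R_3 = 10.4 Ω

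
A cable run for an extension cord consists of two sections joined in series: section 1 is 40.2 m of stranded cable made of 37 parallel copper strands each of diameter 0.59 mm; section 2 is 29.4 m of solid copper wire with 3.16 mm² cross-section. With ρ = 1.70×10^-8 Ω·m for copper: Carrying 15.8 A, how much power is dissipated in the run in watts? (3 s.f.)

Section 1: A_strand = π(2.9500e-04)² = 2.734e-07 m²; R₁ = ρL/(N·A_s) = (1.70×10^-8)(40.2)/(37×2.734e-07) = 0.06756 Ω
Section 2: A = 3.16 mm² = 3.160e-06 m²
R₂ = (1.70×10^-8)(29.4)/(3.160e-06) = 0.1582 Ω
R = R₁ + R₂ = 0.2257 Ω
P = I²R = (15.8)² × 0.2257 = 56.3 W

56.3 W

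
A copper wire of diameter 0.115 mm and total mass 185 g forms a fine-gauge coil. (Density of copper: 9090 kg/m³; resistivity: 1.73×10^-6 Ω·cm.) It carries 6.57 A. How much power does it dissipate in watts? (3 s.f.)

1.41×10^5 W

ρ = 1.73×10^-6 Ω·cm = 1.73×10^-8 Ω·m
A = π(d/2)² = π(5.7500e-05 m)² = 1.0387e-08 m²
L = m/(density·A) = 0.185/(9090×1.0387e-08) = 1959 m
R = ρL/A = (1.73×10^-8)(1959)/(1.0387e-08) = 3263 Ω
P = I²R = (6.57)² × 3263 = 1.41×10^5 W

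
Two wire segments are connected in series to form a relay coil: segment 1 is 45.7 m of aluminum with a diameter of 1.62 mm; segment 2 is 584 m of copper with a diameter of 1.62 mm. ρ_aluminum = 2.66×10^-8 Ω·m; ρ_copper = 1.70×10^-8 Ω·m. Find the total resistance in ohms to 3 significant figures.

Segment 1: A = π(d/2)² = π(8.1000e-04 m)² = 2.061e-06 m²
R₁ = ρL/A = (2.66×10^-8)(45.7)/(2.061e-06) = 0.5898 Ω
R₂ = (1.70×10^-8)(584)/(2.061e-06) = 4.817 Ω
R = R₁ + R₂ = 5.41 Ω

5.41 Ω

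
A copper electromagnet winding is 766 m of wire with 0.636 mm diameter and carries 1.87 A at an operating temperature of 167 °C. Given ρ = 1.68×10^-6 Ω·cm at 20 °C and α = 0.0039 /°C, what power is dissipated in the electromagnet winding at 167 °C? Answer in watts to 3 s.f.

ρ = 1.68×10^-6 Ω·cm = 1.68×10^-8 Ω·m
A = π(d/2)² = π(3.1800e-04 m)² = 3.177e-07 m²
R₍20₎ = ρL/A = (1.68×10^-8)(766)/(3.177e-07) = 40.51 Ω
R₍167₎ = R₍20₎(1 + αΔT) = 40.51 × (1 + 0.0039×147) = 63.73 Ω
P = I²R = (1.87)² × 63.73 = 223 W

223 W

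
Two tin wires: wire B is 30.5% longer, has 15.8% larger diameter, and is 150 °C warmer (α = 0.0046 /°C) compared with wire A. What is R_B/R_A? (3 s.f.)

1.64

R ∝ ρL/d² with ρ ∝ (1+αΔT), so R_B/R_A = (1 + 30.5/100) × (1 + 15.8/100)⁻² × (1 + 0.0046×150)
= 1.305 × 0.7457 × 1.69 = 1.64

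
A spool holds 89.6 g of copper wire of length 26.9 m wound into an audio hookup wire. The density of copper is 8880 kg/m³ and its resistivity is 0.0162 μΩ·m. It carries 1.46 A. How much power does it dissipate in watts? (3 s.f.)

ρ = 0.0162 μΩ·m = 1.62×10^-8 Ω·m
A = m/(density·L) = 0.0896/(8880×26.9) = 3.7510e-07 m²
R = ρL/A = (1.62×10^-8)(26.9)/(3.7510e-07) = 1.162 Ω
P = I²R = (1.46)² × 1.162 = 2.48 W

2.48 W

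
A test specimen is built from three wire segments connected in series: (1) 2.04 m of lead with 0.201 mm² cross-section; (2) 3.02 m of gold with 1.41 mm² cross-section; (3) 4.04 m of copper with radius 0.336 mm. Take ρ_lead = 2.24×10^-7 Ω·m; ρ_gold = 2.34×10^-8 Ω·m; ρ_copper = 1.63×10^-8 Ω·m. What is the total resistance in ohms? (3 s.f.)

2.51 Ω

Seg 1: A = 0.201 mm² = 2.010e-07 m²
R_1 = (2.24×10^-7)(2.04)/(2.010e-07) = 2.273 Ω
Seg 2: A = 1.41 mm² = 1.410e-06 m²
R_2 = (2.34×10^-8)(3.02)/(1.410e-06) = 0.05012 Ω
Seg 3: A = πr² = π(3.3600e-04 m)² = 3.547e-07 m²
R_3 = (1.63×10^-8)(4.04)/(3.547e-07) = 0.1857 Ω
R_total = R_1 + R_2 + R_3 = 2.51 Ω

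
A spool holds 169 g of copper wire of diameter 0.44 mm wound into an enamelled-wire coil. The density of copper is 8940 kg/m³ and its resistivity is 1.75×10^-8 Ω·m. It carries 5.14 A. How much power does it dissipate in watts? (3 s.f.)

378 W

A = π(d/2)² = π(2.2000e-04 m)² = 1.5205e-07 m²
L = m/(density·A) = 0.169/(8940×1.5205e-07) = 124.3 m
R = ρL/A = (1.75×10^-8)(124.3)/(1.5205e-07) = 14.31 Ω
P = I²R = (5.14)² × 14.31 = 378 W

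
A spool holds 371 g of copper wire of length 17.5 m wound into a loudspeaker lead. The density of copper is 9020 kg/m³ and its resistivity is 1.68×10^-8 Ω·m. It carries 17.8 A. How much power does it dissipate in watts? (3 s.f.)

39.6 W

A = m/(density·L) = 0.371/(9020×17.5) = 2.3503e-06 m²
R = ρL/A = (1.68×10^-8)(17.5)/(2.3503e-06) = 0.1251 Ω
P = I²R = (17.8)² × 0.1251 = 39.6 W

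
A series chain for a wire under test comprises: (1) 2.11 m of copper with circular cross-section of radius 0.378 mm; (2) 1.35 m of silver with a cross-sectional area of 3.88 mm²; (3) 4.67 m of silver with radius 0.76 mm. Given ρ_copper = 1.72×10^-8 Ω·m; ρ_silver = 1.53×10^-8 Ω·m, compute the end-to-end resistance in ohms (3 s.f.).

Seg 1: A = πr² = π(3.7800e-04 m)² = 4.489e-07 m²
R_1 = (1.72×10^-8)(2.11)/(4.489e-07) = 0.08085 Ω
Seg 2: A = 3.88 mm² = 3.880e-06 m²
R_2 = (1.53×10^-8)(1.35)/(3.880e-06) = 0.005323 Ω
Seg 3: A = πr² = π(7.6000e-04 m)² = 1.815e-06 m²
R_3 = (1.53×10^-8)(4.67)/(1.815e-06) = 0.03938 Ω
R_total = R_1 + R_2 + R_3 = 0.126 Ω

0.126 Ω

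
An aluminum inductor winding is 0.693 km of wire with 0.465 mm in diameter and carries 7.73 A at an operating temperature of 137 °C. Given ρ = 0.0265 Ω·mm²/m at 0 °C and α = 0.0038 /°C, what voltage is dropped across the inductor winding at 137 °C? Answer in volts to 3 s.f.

1270 V

ρ = 0.0265 Ω·mm²/m = 2.65×10^-8 Ω·m
A = π(d/2)² = π(2.3250e-04 m)² = 1.698e-07 m²
R₍0₎ = ρL/A = (2.65×10^-8)(693)/(1.698e-07) = 108.1 Ω
R₍137₎ = R₍0₎(1 + αΔT) = 108.1 × (1 + 0.0038×137) = 164.4 Ω
V = IR = 7.73 × 164.4 = 1270 V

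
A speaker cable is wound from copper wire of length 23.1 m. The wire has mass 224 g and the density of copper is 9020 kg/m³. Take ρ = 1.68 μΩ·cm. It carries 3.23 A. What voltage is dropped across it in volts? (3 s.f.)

1.17 V

ρ = 1.68 μΩ·cm = 1.68×10^-8 Ω·m
A = m/(density·L) = 0.224/(9020×23.1) = 1.0751e-06 m²
R = ρL/A = (1.68×10^-8)(23.1)/(1.0751e-06) = 0.361 Ω
V = IR = 3.23 × 0.361 = 1.17 V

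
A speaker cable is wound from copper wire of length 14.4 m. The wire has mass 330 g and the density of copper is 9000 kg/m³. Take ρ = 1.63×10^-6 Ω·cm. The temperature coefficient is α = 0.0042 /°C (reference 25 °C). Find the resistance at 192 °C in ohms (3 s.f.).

ρ = 1.63×10^-6 Ω·cm = 1.63×10^-8 Ω·m
A = m/(density·L) = 0.33/(9000×14.4) = 2.5463e-06 m²
R = ρL/A = (1.63×10^-8)(14.4)/(2.5463e-06) = 0.09218 Ω
R(192 °C) = 0.09218 × (1 + 0.0042×167) = 0.157 Ω

0.157 Ω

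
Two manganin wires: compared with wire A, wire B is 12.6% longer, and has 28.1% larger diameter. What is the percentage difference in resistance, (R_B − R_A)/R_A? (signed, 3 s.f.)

-31.4%

R ∝ L/d², so R_B/R_A = (1 + 12.6/100) × (1 + 28.1/100)⁻²
= 1.126 × 0.6094 = 0.6862
(R_B − R_A)/R_A = 0.6862 − 1 = -31.4%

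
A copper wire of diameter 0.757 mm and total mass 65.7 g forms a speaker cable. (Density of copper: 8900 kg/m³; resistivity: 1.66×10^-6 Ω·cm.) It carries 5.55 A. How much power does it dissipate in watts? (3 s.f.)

18.6 W

ρ = 1.66×10^-6 Ω·cm = 1.66×10^-8 Ω·m
A = π(d/2)² = π(3.7850e-04 m)² = 4.5007e-07 m²
L = m/(density·A) = 0.0657/(8900×4.5007e-07) = 16.4 m
R = ρL/A = (1.66×10^-8)(16.4)/(4.5007e-07) = 0.605 Ω
P = I²R = (5.55)² × 0.605 = 18.6 W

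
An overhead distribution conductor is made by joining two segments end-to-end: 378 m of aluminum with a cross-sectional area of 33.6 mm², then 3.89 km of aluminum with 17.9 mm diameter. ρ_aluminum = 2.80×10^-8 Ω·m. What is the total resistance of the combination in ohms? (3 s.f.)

0.748 Ω

Segment 1: A = 33.6 mm² = 3.360e-05 m²
R₁ = ρL/A = (2.80×10^-8)(378)/(3.360e-05) = 0.315 Ω
Segment 2: A = π(d/2)² = π(8.9500e-03 m)² = 2.516e-04 m²
R₂ = (2.80×10^-8)(3890)/(2.516e-04) = 0.4328 Ω
R = R₁ + R₂ = 0.748 Ω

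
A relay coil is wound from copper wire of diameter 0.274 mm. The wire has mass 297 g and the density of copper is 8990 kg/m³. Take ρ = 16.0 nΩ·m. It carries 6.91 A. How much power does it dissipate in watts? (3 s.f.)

ρ = 16.0 nΩ·m = 1.60×10^-8 Ω·m
A = π(d/2)² = π(1.3700e-04 m)² = 5.8965e-08 m²
L = m/(density·A) = 0.297/(8990×5.8965e-08) = 560.3 m
R = ρL/A = (1.60×10^-8)(560.3)/(5.8965e-08) = 152 Ω
P = I²R = (6.91)² × 152 = 7260 W

7260 W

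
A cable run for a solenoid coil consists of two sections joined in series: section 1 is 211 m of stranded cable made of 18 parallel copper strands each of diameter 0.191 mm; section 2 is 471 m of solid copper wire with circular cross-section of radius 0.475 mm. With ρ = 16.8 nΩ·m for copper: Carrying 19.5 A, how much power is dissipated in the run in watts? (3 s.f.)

6860 W

ρ = 16.8 nΩ·m = 1.68×10^-8 Ω·m
Section 1: A_strand = π(9.5500e-05)² = 2.865e-08 m²; R₁ = ρL/(N·A_s) = (1.68×10^-8)(211)/(18×2.865e-08) = 6.873 Ω
Section 2: A = πr² = π(4.7500e-04 m)² = 7.088e-07 m²
R₂ = (1.68×10^-8)(471)/(7.088e-07) = 11.16 Ω
R = R₁ + R₂ = 18.04 Ω
P = I²R = (19.5)² × 18.04 = 6860 W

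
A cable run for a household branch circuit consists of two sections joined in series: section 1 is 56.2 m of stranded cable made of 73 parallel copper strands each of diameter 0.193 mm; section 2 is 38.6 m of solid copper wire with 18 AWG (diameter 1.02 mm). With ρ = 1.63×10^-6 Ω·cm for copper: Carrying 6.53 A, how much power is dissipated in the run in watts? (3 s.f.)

51.1 W

ρ = 1.63×10^-6 Ω·cm = 1.63×10^-8 Ω·m
Section 1: A_strand = π(9.6500e-05)² = 2.926e-08 m²; R₁ = ρL/(N·A_s) = (1.63×10^-8)(56.2)/(73×2.926e-08) = 0.4289 Ω
Section 2: A = π(1.02/2 mm)² = π(5.1000e-04 m)² = 8.171e-07 m²
R₂ = (1.63×10^-8)(38.6)/(8.171e-07) = 0.77 Ω
R = R₁ + R₂ = 1.199 Ω
P = I²R = (6.53)² × 1.199 = 51.1 W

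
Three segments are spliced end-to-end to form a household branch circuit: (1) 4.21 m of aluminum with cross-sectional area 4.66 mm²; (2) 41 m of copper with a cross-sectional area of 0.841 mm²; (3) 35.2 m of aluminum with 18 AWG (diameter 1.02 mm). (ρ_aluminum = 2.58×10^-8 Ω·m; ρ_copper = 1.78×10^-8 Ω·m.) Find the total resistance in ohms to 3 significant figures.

Seg 1: A = 4.66 mm² = 4.660e-06 m²
R_1 = (2.58×10^-8)(4.21)/(4.660e-06) = 0.02331 Ω
Seg 2: A = 0.841 mm² = 8.410e-07 m²
R_2 = (1.78×10^-8)(41)/(8.410e-07) = 0.8678 Ω
Seg 3: A = π(1.02/2 mm)² = π(5.1000e-04 m)² = 8.171e-07 m²
R_3 = (2.58×10^-8)(35.2)/(8.171e-07) = 1.111 Ω
R_total = R_1 + R_2 + R_3 = 2.00 Ω

2.00 Ω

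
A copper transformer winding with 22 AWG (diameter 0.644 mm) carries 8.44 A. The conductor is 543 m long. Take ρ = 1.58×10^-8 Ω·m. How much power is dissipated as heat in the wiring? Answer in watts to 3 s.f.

A = π(0.644/2 mm)² = π(3.2200e-04 m)² = 3.257e-07 m²
R = ρL/A = (1.58×10^-8)(543)/(3.257e-07) = 26.34 Ω
P = I²R = (8.44)² × 26.34 = 1880 W

1880 W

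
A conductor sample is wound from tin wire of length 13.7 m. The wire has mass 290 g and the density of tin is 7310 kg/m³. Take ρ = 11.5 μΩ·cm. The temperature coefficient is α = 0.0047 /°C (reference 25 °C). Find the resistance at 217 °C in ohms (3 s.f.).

ρ = 11.5 μΩ·cm = 1.15×10^-7 Ω·m
A = m/(density·L) = 0.29/(7310×13.7) = 2.8957e-06 m²
R = ρL/A = (1.15×10^-7)(13.7)/(2.8957e-06) = 0.5441 Ω
R(217 °C) = 0.5441 × (1 + 0.0047×192) = 1.04 Ω

1.04 Ω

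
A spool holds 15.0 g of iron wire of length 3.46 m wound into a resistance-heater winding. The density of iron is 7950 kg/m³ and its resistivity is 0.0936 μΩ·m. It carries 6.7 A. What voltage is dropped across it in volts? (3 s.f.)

ρ = 0.0936 μΩ·m = 9.36×10^-8 Ω·m
A = m/(density·L) = 0.015/(7950×3.46) = 5.4532e-07 m²
R = ρL/A = (9.36×10^-8)(3.46)/(5.4532e-07) = 0.5939 Ω
V = IR = 6.7 × 0.5939 = 3.98 V

3.98 V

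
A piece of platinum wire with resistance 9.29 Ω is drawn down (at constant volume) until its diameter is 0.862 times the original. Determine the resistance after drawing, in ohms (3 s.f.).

16.8 Ω

Volume constant ⇒ L' = L/r² with r = 0.862. R' = ρL'/A' = ρ(L/r²)/(πr²d₀²/4) = R/r⁴.
R' = 1.811 × 9.29 = 16.8 Ω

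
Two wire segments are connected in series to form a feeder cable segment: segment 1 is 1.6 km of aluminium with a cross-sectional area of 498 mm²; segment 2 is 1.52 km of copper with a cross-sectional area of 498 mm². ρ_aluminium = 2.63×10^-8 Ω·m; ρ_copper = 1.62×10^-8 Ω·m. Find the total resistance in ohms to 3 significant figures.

Segment 1: A = 498 mm² = 4.980e-04 m²
R₁ = ρL/A = (2.63×10^-8)(1600)/(4.980e-04) = 0.0845 Ω
R₂ = (1.62×10^-8)(1520)/(4.980e-04) = 0.04945 Ω
R = R₁ + R₂ = 0.134 Ω

0.134 Ω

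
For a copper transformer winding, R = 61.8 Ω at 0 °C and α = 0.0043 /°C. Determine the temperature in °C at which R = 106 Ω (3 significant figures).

166 °C

R = R₀(1 + α(T − T₀)) ⇒ T = T₀ + (R/R₀ − 1)/α
T = 0 + (106/61.8 − 1)/0.0043 = 0 + (0.7152)/0.0043 = 166 °C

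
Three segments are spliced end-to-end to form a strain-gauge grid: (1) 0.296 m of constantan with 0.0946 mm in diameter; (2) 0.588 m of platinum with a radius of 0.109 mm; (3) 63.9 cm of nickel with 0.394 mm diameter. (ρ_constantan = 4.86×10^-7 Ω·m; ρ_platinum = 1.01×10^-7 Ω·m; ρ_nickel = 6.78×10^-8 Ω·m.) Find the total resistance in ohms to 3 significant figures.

22.4 Ω

Seg 1: A = π(d/2)² = π(4.7300e-05 m)² = 7.029e-09 m²
R_1 = (4.86×10^-7)(0.296)/(7.029e-09) = 20.47 Ω
Seg 2: A = πr² = π(1.0900e-04 m)² = 3.733e-08 m²
R_2 = (1.01×10^-7)(0.588)/(3.733e-08) = 1.591 Ω
Seg 3: A = π(d/2)² = π(1.9700e-04 m)² = 1.219e-07 m²
R_3 = (6.78×10^-8)(0.639)/(1.219e-07) = 0.3553 Ω
R_total = R_1 + R_2 + R_3 = 22.4 Ω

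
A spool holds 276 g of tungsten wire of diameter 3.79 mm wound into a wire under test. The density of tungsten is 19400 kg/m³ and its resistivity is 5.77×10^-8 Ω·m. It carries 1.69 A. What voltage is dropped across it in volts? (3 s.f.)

0.0109 V

A = π(d/2)² = π(1.8950e-03 m)² = 1.1282e-05 m²
L = m/(density·A) = 0.276/(19400×1.1282e-05) = 1.261 m
R = ρL/A = (5.77×10^-8)(1.261)/(1.1282e-05) = 0.00645 Ω
V = IR = 1.69 × 0.00645 = 0.0109 V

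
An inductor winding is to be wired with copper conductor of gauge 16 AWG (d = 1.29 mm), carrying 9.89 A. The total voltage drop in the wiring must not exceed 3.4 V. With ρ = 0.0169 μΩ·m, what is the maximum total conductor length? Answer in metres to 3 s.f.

ρ = 0.0169 μΩ·m = 1.69×10^-8 Ω·m
A = π(1.29/2 mm)² = π(6.4500e-04 m)² = 1.307e-06 m²
L_max = V_max·A/(1·ρI) = (3.4)(1.307e-06)/(1.69×10^-8×9.89) = 26.6 m

26.6 m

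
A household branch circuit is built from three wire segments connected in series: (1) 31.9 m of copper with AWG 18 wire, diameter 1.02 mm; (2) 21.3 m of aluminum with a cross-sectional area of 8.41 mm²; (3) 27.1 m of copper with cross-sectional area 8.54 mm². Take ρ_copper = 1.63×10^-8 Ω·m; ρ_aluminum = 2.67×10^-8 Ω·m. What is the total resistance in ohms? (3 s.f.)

0.756 Ω

Seg 1: A = π(1.02/2 mm)² = π(5.1000e-04 m)² = 8.171e-07 m²
R_1 = (1.63×10^-8)(31.9)/(8.171e-07) = 0.6363 Ω
Seg 2: A = 8.41 mm² = 8.410e-06 m²
R_2 = (2.67×10^-8)(21.3)/(8.410e-06) = 0.06762 Ω
Seg 3: A = 8.54 mm² = 8.540e-06 m²
R_3 = (1.63×10^-8)(27.1)/(8.540e-06) = 0.05172 Ω
R_total = R_1 + R_2 + R_3 = 0.756 Ω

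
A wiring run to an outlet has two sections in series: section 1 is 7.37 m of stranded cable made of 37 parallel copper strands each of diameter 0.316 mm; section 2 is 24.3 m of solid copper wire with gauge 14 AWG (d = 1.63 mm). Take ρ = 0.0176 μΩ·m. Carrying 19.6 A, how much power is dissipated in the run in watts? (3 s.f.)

ρ = 0.0176 μΩ·m = 1.76×10^-8 Ω·m
Section 1: A_strand = π(1.5800e-04)² = 7.843e-08 m²; R₁ = ρL/(N·A_s) = (1.76×10^-8)(7.37)/(37×7.843e-08) = 0.0447 Ω
Section 2: A = π(1.63/2 mm)² = π(8.1500e-04 m)² = 2.087e-06 m²
R₂ = (1.76×10^-8)(24.3)/(2.087e-06) = 0.205 Ω
R = R₁ + R₂ = 0.2497 Ω
P = I²R = (19.6)² × 0.2497 = 95.9 W

95.9 W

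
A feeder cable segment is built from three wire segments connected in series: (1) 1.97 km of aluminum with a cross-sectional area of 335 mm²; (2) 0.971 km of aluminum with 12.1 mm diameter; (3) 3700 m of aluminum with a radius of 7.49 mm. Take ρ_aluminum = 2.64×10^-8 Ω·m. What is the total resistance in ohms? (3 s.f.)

0.932 Ω

Seg 1: A = 335 mm² = 3.350e-04 m²
R_1 = (2.64×10^-8)(1970)/(3.350e-04) = 0.1552 Ω
Seg 2: A = π(d/2)² = π(6.0500e-03 m)² = 1.150e-04 m²
R_2 = (2.64×10^-8)(971)/(1.150e-04) = 0.2229 Ω
Seg 3: A = πr² = π(7.4900e-03 m)² = 1.762e-04 m²
R_3 = (2.64×10^-8)(3700)/(1.762e-04) = 0.5542 Ω
R_total = R_1 + R_2 + R_3 = 0.932 Ω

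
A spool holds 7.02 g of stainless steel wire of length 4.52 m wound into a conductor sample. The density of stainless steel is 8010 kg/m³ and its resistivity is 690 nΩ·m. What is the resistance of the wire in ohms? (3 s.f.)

16.1 Ω

ρ = 690 nΩ·m = 6.90×10^-7 Ω·m
A = m/(density·L) = 0.00702/(8010×4.52) = 1.9389e-07 m²
R = ρL/A = (6.90×10^-7)(4.52)/(1.9389e-07) = 16.1 Ω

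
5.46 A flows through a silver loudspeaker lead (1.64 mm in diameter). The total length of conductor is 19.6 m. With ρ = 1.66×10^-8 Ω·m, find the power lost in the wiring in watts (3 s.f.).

4.59 W

A = π(d/2)² = π(8.2000e-04 m)² = 2.112e-06 m²
R = ρL/A = (1.66×10^-8)(19.6)/(2.112e-06) = 0.154 Ω
P = I²R = (5.46)² × 0.154 = 4.59 W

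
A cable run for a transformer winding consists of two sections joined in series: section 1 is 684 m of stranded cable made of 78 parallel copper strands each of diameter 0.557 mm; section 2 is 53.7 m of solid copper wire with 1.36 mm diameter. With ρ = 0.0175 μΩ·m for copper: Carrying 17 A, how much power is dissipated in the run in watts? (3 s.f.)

369 W

ρ = 0.0175 μΩ·m = 1.75×10^-8 Ω·m
Section 1: A_strand = π(2.7850e-04)² = 2.437e-07 m²; R₁ = ρL/(N·A_s) = (1.75×10^-8)(684)/(78×2.437e-07) = 0.6298 Ω
Section 2: A = π(d/2)² = π(6.8000e-04 m)² = 1.453e-06 m²
R₂ = (1.75×10^-8)(53.7)/(1.453e-06) = 0.6469 Ω
R = R₁ + R₂ = 1.277 Ω
P = I²R = (17)² × 1.277 = 369 W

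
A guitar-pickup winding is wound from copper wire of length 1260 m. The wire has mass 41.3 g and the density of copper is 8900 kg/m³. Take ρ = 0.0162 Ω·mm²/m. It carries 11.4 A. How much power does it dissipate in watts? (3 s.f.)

7.20×10^5 W

ρ = 0.0162 Ω·mm²/m = 1.62×10^-8 Ω·m
A = m/(density·L) = 0.0413/(8900×1260) = 3.6829e-09 m²
R = ρL/A = (1.62×10^-8)(1260)/(3.6829e-09) = 5542 Ω
P = I²R = (11.4)² × 5542 = 7.20×10^5 W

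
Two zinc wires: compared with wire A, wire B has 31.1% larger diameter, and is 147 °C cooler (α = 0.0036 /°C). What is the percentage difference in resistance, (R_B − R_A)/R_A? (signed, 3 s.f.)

-72.6%

R ∝ ρL/d² with ρ ∝ (1+αΔT), so R_B/R_A = (1 + 31.1/100)⁻² × (1 − 0.0036×147)
= 0.5818 × 0.4708 = 0.2739
(R_B − R_A)/R_A = 0.2739 − 1 = -72.6%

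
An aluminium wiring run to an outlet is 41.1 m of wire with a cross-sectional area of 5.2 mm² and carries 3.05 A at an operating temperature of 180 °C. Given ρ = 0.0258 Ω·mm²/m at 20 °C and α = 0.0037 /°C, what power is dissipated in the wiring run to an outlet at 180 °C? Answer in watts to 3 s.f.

ρ = 0.0258 Ω·mm²/m = 2.58×10^-8 Ω·m
A = 5.2 mm² = 5.200e-06 m²
R₍20₎ = ρL/A = (2.58×10^-8)(41.1)/(5.200e-06) = 0.2039 Ω
R₍180₎ = R₍20₎(1 + αΔT) = 0.2039 × (1 + 0.0037×160) = 0.3246 Ω
P = I²R = (3.05)² × 0.3246 = 3.02 W

3.02 W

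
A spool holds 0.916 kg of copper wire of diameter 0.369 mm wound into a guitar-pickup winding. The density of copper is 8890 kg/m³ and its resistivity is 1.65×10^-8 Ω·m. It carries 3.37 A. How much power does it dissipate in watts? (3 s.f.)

A = π(d/2)² = π(1.8450e-04 m)² = 1.0694e-07 m²
L = m/(density·A) = 0.916/(8890×1.0694e-07) = 963.5 m
R = ρL/A = (1.65×10^-8)(963.5)/(1.0694e-07) = 148.7 Ω
P = I²R = (3.37)² × 148.7 = 1690 W

1690 W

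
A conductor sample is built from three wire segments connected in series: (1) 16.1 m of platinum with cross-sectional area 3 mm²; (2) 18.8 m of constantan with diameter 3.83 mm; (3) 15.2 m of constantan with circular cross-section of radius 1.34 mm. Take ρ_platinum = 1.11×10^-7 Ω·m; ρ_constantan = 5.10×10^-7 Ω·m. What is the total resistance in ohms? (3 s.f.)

Seg 1: A = 3 mm² = 3.000e-06 m²
R_1 = (1.11×10^-7)(16.1)/(3.000e-06) = 0.5957 Ω
Seg 2: A = π(d/2)² = π(1.9150e-03 m)² = 1.152e-05 m²
R_2 = (5.10×10^-7)(18.8)/(1.152e-05) = 0.8322 Ω
Seg 3: A = πr² = π(1.3400e-03 m)² = 5.641e-06 m²
R_3 = (5.10×10^-7)(15.2)/(5.641e-06) = 1.374 Ω
R_total = R_1 + R_2 + R_3 = 2.80 Ω

2.80 Ω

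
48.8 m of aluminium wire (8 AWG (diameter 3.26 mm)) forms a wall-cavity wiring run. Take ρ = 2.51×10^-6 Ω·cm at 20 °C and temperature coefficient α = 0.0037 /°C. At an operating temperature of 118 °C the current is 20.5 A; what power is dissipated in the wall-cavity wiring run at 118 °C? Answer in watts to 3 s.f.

ρ = 2.51×10^-6 Ω·cm = 2.51×10^-8 Ω·m
A = π(3.26/2 mm)² = π(1.6300e-03 m)² = 8.347e-06 m²
R₍20₎ = ρL/A = (2.51×10^-8)(48.8)/(8.347e-06) = 0.1467 Ω
R₍118₎ = R₍20₎(1 + αΔT) = 0.1467 × (1 + 0.0037×98) = 0.2 Ω
P = I²R = (20.5)² × 0.2 = 84.0 W

84.0 W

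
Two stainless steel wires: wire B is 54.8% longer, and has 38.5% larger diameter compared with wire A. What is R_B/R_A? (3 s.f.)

R ∝ L/d², so R_B/R_A = (1 + 54.8/100) × (1 + 38.5/100)⁻²
= 1.548 × 0.5213 = 0.807

0.807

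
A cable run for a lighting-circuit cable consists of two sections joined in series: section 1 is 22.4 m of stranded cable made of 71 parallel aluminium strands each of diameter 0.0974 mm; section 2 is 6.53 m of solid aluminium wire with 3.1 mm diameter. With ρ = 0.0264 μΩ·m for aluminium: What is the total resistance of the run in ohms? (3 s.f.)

ρ = 0.0264 μΩ·m = 2.64×10^-8 Ω·m
Section 1: A_strand = π(4.8700e-05)² = 7.451e-09 m²; R₁ = ρL/(N·A_s) = (2.64×10^-8)(22.4)/(71×7.451e-09) = 1.118 Ω
Section 2: A = π(d/2)² = π(1.5500e-03 m)² = 7.548e-06 m²
R₂ = (2.64×10^-8)(6.53)/(7.548e-06) = 0.02284 Ω
R = R₁ + R₂ = 1.14 Ω

1.14 Ω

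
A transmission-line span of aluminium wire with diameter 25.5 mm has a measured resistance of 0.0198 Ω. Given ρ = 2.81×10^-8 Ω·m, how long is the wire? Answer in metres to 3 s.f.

A = π(d/2)² = π(1.2750e-02 m)² = 5.107e-04 m²
L = RA/ρ = (0.0198)(5.107e-04)/(2.81×10^-8) = 360 m

360 m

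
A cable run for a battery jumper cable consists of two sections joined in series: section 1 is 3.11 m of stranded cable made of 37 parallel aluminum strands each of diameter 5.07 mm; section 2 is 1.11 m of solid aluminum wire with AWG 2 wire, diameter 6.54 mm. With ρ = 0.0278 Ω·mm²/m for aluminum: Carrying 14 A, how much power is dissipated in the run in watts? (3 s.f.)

0.203 W

ρ = 0.0278 Ω·mm²/m = 2.78×10^-8 Ω·m
Section 1: A_strand = π(2.5350e-03)² = 2.019e-05 m²; R₁ = ρL/(N·A_s) = (2.78×10^-8)(3.11)/(37×2.019e-05) = 1.157×10^-4 Ω
Section 2: A = π(6.54/2 mm)² = π(3.2700e-03 m)² = 3.359e-05 m²
R₂ = (2.78×10^-8)(1.11)/(3.359e-05) = 9.186×10^-4 Ω
R = R₁ + R₂ = 0.001034 Ω
P = I²R = (14)² × 0.001034 = 0.203 W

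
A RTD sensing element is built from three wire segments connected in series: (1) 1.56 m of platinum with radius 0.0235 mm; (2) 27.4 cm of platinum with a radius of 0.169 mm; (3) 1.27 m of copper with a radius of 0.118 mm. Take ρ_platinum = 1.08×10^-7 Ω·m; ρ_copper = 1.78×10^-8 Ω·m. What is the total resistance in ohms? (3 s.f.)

98.0 Ω

Seg 1: A = πr² = π(2.3500e-05 m)² = 1.735e-09 m²
R_1 = (1.08×10^-7)(1.56)/(1.735e-09) = 97.11 Ω
Seg 2: A = πr² = π(1.6900e-04 m)² = 8.973e-08 m²
R_2 = (1.08×10^-7)(0.274)/(8.973e-08) = 0.3298 Ω
Seg 3: A = πr² = π(1.1800e-04 m)² = 4.374e-08 m²
R_3 = (1.78×10^-8)(1.27)/(4.374e-08) = 0.5168 Ω
R_total = R_1 + R_2 + R_3 = 98.0 Ω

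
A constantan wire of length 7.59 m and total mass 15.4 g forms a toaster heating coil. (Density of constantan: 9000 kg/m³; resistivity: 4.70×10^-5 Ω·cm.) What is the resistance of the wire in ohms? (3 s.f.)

15.8 Ω

ρ = 4.70×10^-5 Ω·cm = 4.70×10^-7 Ω·m
A = m/(density·L) = 0.0154/(9000×7.59) = 2.2544e-07 m²
R = ρL/A = (4.70×10^-7)(7.59)/(2.2544e-07) = 15.8 Ω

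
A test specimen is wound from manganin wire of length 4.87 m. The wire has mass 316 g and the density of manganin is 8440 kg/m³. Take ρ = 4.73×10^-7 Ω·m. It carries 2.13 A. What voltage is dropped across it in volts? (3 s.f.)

0.638 V

A = m/(density·L) = 0.316/(8440×4.87) = 7.6880e-06 m²
R = ρL/A = (4.73×10^-7)(4.87)/(7.6880e-06) = 0.2996 Ω
V = IR = 2.13 × 0.2996 = 0.638 V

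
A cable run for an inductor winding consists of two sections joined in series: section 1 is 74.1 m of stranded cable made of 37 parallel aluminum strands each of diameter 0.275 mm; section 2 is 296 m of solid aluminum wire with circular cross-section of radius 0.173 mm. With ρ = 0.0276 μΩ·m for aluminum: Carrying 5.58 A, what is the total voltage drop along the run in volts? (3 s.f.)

ρ = 0.0276 μΩ·m = 2.76×10^-8 Ω·m
Section 1: A_strand = π(1.3750e-04)² = 5.940e-08 m²; R₁ = ρL/(N·A_s) = (2.76×10^-8)(74.1)/(37×5.940e-08) = 0.9306 Ω
Section 2: A = πr² = π(1.7300e-04 m)² = 9.402e-08 m²
R₂ = (2.76×10^-8)(296)/(9.402e-08) = 86.89 Ω
R = R₁ + R₂ = 87.82 Ω
V = IR = 5.58 × 87.82 = 490 V

490 V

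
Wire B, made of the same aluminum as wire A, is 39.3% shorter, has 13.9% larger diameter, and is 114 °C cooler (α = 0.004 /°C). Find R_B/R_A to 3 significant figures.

0.255

R ∝ ρL/d² with ρ ∝ (1+αΔT), so R_B/R_A = (1 − 39.3/100) × (1 + 13.9/100)⁻² × (1 − 0.004×114)
= 0.607 × 0.7708 × 0.544 = 0.255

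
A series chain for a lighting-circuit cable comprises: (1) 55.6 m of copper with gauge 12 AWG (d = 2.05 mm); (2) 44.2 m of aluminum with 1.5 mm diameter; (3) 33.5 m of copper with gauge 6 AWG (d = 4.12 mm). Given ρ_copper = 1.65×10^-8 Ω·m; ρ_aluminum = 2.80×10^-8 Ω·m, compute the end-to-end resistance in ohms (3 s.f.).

1.02 Ω

Seg 1: A = π(2.05/2 mm)² = π(1.0250e-03 m)² = 3.301e-06 m²
R_1 = (1.65×10^-8)(55.6)/(3.301e-06) = 0.2779 Ω
Seg 2: A = π(d/2)² = π(7.5000e-04 m)² = 1.767e-06 m²
R_2 = (2.80×10^-8)(44.2)/(1.767e-06) = 0.7003 Ω
Seg 3: A = π(4.12/2 mm)² = π(2.0600e-03 m)² = 1.333e-05 m²
R_3 = (1.65×10^-8)(33.5)/(1.333e-05) = 0.04146 Ω
R_total = R_1 + R_2 + R_3 = 1.02 Ω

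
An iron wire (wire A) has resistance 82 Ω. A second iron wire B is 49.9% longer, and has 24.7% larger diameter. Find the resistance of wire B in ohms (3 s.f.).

R ∝ L/d², so R_B/R_A = (1 + 49.9/100) × (1 + 24.7/100)⁻²
= 1.499 × 0.6431 = 0.964
R_B = 0.964 × 82 = 79.0 Ω

79.0 Ω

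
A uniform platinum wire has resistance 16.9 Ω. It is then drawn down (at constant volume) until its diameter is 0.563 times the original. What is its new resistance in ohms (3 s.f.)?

Volume constant ⇒ L' = L/r² with r = 0.563. R' = ρL'/A' = ρ(L/r²)/(πr²d₀²/4) = R/r⁴.
R' = 9.953 × 16.9 = 168 Ω

168 Ω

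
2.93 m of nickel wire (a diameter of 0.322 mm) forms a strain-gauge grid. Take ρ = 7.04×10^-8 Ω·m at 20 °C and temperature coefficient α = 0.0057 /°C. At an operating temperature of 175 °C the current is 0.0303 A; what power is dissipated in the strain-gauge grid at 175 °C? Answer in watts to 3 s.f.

A = π(d/2)² = π(1.6100e-04 m)² = 8.143e-08 m²
R₍20₎ = ρL/A = (7.04×10^-8)(2.93)/(8.143e-08) = 2.533 Ω
R₍175₎ = R₍20₎(1 + αΔT) = 2.533 × (1 + 0.0057×155) = 4.771 Ω
P = I²R = (0.0303)² × 4.771 = 0.00438 W

0.00438 W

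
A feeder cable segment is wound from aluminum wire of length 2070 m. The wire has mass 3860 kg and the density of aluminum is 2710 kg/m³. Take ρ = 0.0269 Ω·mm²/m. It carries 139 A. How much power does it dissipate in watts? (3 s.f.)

1560 W

ρ = 0.0269 Ω·mm²/m = 2.69×10^-8 Ω·m
A = m/(density·L) = 3860/(2710×2070) = 6.8809e-04 m²
R = ρL/A = (2.69×10^-8)(2070)/(6.8809e-04) = 0.08092 Ω
P = I²R = (139)² × 0.08092 = 1560 W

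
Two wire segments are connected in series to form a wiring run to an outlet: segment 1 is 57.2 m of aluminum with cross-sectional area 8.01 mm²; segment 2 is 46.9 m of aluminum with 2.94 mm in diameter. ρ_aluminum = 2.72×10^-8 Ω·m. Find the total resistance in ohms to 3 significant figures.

0.382 Ω

Segment 1: A = 8.01 mm² = 8.010e-06 m²
R₁ = ρL/A = (2.72×10^-8)(57.2)/(8.010e-06) = 0.1942 Ω
Segment 2: A = π(d/2)² = π(1.4700e-03 m)² = 6.789e-06 m²
R₂ = (2.72×10^-8)(46.9)/(6.789e-06) = 0.1879 Ω
R = R₁ + R₂ = 0.382 Ω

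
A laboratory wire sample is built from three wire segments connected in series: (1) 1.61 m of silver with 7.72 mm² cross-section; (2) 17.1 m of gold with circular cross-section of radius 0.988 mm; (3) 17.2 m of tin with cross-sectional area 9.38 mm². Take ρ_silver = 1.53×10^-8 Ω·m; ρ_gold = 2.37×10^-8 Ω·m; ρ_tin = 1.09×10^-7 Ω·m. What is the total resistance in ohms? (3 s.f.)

Seg 1: A = 7.72 mm² = 7.720e-06 m²
R_1 = (1.53×10^-8)(1.61)/(7.720e-06) = 0.003191 Ω
Seg 2: A = πr² = π(9.8800e-04 m)² = 3.067e-06 m²
R_2 = (2.37×10^-8)(17.1)/(3.067e-06) = 0.1322 Ω
Seg 3: A = 9.38 mm² = 9.380e-06 m²
R_3 = (1.09×10^-7)(17.2)/(9.380e-06) = 0.1999 Ω
R_total = R_1 + R_2 + R_3 = 0.335 Ω

0.335 Ω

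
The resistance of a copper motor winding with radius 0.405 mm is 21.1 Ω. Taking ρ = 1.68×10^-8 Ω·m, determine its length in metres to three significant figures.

A = πr² = π(4.0500e-04 m)² = 5.153e-07 m²
L = RA/ρ = (21.1)(5.153e-07)/(1.68×10^-8) = 647 m

647 m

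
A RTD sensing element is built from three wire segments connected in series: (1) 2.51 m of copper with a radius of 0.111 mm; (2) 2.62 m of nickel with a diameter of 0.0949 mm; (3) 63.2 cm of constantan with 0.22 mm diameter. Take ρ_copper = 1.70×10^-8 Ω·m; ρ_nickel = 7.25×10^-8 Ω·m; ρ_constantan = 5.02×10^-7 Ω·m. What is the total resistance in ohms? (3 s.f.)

36.3 Ω

Seg 1: A = πr² = π(1.1100e-04 m)² = 3.871e-08 m²
R_1 = (1.70×10^-8)(2.51)/(3.871e-08) = 1.102 Ω
Seg 2: A = π(d/2)² = π(4.7450e-05 m)² = 7.073e-09 m²
R_2 = (7.25×10^-8)(2.62)/(7.073e-09) = 26.85 Ω
Seg 3: A = π(d/2)² = π(1.1000e-04 m)² = 3.801e-08 m²
R_3 = (5.02×10^-7)(0.632)/(3.801e-08) = 8.346 Ω
R_total = R_1 + R_2 + R_3 = 36.3 Ω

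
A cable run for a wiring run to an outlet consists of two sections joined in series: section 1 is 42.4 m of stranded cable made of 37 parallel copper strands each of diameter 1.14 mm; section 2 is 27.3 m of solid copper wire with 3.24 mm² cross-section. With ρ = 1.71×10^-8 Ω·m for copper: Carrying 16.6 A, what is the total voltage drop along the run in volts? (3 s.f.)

2.71 V

Section 1: A_strand = π(5.7000e-04)² = 1.021e-06 m²; R₁ = ρL/(N·A_s) = (1.71×10^-8)(42.4)/(37×1.021e-06) = 0.0192 Ω
Section 2: A = 3.24 mm² = 3.240e-06 m²
R₂ = (1.71×10^-8)(27.3)/(3.240e-06) = 0.1441 Ω
R = R₁ + R₂ = 0.1633 Ω
V = IR = 16.6 × 0.1633 = 2.71 V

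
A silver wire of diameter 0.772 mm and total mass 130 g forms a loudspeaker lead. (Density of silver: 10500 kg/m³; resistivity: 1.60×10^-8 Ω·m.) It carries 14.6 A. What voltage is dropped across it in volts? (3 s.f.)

13.2 V

A = π(d/2)² = π(3.8600e-04 m)² = 4.6808e-07 m²
L = m/(density·A) = 0.13/(10500×4.6808e-07) = 26.45 m
R = ρL/A = (1.60×10^-8)(26.45)/(4.6808e-07) = 0.9041 Ω
V = IR = 14.6 × 0.9041 = 13.2 V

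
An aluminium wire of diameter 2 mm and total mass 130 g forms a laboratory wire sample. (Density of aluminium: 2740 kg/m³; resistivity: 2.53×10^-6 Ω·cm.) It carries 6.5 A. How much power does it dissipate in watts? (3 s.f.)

5.14 W

ρ = 2.53×10^-6 Ω·cm = 2.53×10^-8 Ω·m
A = π(d/2)² = π(1.0000e-03 m)² = 3.1416e-06 m²
L = m/(density·A) = 0.13/(2740×3.1416e-06) = 15.1 m
R = ρL/A = (2.53×10^-8)(15.1)/(3.1416e-06) = 0.1216 Ω
P = I²R = (6.5)² × 0.1216 = 5.14 W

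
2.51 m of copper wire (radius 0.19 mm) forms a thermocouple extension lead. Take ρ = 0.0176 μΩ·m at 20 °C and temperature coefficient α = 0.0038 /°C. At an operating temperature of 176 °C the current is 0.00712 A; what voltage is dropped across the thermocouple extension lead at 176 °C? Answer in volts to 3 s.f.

0.00442 V

ρ = 0.0176 μΩ·m = 1.76×10^-8 Ω·m
A = πr² = π(1.9000e-04 m)² = 1.134e-07 m²
R₍20₎ = ρL/A = (1.76×10^-8)(2.51)/(1.134e-07) = 0.3895 Ω
R₍176₎ = R₍20₎(1 + αΔT) = 0.3895 × (1 + 0.0038×156) = 0.6204 Ω
V = IR = 0.00712 × 0.6204 = 0.00442 V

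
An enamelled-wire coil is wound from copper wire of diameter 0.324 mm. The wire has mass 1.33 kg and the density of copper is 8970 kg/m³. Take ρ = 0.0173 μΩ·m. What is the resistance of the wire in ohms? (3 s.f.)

377 Ω

ρ = 0.0173 μΩ·m = 1.73×10^-8 Ω·m
A = π(d/2)² = π(1.6200e-04 m)² = 8.2448e-08 m²
L = m/(density·A) = 1.33/(8970×8.2448e-08) = 1798 m
R = ρL/A = (1.73×10^-8)(1798)/(8.2448e-08) = 377 Ω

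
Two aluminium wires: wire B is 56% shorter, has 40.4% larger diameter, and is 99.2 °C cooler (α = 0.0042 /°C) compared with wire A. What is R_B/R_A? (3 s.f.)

R ∝ ρL/d² with ρ ∝ (1+αΔT), so R_B/R_A = (1 − 56/100) × (1 + 40.4/100)⁻² × (1 − 0.0042×99.2)
= 0.44 × 0.5073 × 0.5834 = 0.130

0.130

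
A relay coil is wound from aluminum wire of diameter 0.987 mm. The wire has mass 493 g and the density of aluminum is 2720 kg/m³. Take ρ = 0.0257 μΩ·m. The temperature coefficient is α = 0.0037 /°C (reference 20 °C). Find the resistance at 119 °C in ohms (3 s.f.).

10.9 Ω

ρ = 0.0257 μΩ·m = 2.57×10^-8 Ω·m
A = π(d/2)² = π(4.9350e-04 m)² = 7.6511e-07 m²
L = m/(density·A) = 0.493/(2720×7.6511e-07) = 236.9 m
R = ρL/A = (2.57×10^-8)(236.9)/(7.6511e-07) = 7.957 Ω
R(119 °C) = 7.957 × (1 + 0.0037×99) = 10.9 Ω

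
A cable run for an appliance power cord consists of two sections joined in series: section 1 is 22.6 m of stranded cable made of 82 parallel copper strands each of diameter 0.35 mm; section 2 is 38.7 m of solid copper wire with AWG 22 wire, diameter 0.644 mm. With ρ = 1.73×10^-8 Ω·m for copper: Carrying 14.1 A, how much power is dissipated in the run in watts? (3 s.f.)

Section 1: A_strand = π(1.7500e-04)² = 9.621e-08 m²; R₁ = ρL/(N·A_s) = (1.73×10^-8)(22.6)/(82×9.621e-08) = 0.04956 Ω
Section 2: A = π(0.644/2 mm)² = π(3.2200e-04 m)² = 3.257e-07 m²
R₂ = (1.73×10^-8)(38.7)/(3.257e-07) = 2.055 Ω
R = R₁ + R₂ = 2.105 Ω
P = I²R = (14.1)² × 2.105 = 418 W

418 W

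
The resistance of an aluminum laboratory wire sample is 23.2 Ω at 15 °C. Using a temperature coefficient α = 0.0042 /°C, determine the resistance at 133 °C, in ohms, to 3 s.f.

34.7 Ω

ΔT = 133 − 15 = 118 °C
R = R₀(1 + αΔT) = 23.2 × (1 + 0.0042×118) = 23.2 × 1.496 = 34.7 Ω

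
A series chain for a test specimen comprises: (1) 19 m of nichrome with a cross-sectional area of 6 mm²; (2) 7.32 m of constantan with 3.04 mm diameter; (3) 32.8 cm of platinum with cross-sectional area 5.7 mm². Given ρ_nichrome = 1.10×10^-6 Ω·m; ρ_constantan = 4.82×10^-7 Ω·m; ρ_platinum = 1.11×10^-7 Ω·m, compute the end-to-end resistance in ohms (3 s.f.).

3.98 Ω

Seg 1: A = 6 mm² = 6.000e-06 m²
R_1 = (1.10×10^-6)(19)/(6.000e-06) = 3.483 Ω
Seg 2: A = π(d/2)² = π(1.5200e-03 m)² = 7.258e-06 m²
R_2 = (4.82×10^-7)(7.32)/(7.258e-06) = 0.4861 Ω
Seg 3: A = 5.7 mm² = 5.700e-06 m²
R_3 = (1.11×10^-7)(0.328)/(5.700e-06) = 0.006387 Ω
R_total = R_1 + R_2 + R_3 = 3.98 Ω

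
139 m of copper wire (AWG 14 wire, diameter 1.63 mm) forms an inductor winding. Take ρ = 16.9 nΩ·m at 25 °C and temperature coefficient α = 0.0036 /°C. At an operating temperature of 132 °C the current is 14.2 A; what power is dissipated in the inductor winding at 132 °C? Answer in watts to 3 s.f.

ρ = 16.9 nΩ·m = 1.69×10^-8 Ω·m
A = π(1.63/2 mm)² = π(8.1500e-04 m)² = 2.087e-06 m²
R₍25₎ = ρL/A = (1.69×10^-8)(139)/(2.087e-06) = 1.126 Ω
R₍132₎ = R₍25₎(1 + αΔT) = 1.126 × (1 + 0.0036×107) = 1.559 Ω
P = I²R = (14.2)² × 1.559 = 314 W

314 W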